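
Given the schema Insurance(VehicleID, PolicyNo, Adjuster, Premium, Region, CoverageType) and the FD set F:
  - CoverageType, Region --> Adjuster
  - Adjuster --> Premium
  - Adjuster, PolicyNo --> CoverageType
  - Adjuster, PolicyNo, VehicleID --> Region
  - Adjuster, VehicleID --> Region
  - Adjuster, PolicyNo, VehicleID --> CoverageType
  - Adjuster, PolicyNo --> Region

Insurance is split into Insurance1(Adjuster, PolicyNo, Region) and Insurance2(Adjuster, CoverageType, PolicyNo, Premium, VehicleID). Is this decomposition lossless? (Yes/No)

Yes

The shared attributes are {Adjuster, PolicyNo} and {Adjuster, PolicyNo}⁺ = {Adjuster, CoverageType, PolicyNo, Premium, Region}.
Insurance1 is contained in that closure, so Insurance1 ∩ Insurance2 --> Insurance1 holds and the join is lossless.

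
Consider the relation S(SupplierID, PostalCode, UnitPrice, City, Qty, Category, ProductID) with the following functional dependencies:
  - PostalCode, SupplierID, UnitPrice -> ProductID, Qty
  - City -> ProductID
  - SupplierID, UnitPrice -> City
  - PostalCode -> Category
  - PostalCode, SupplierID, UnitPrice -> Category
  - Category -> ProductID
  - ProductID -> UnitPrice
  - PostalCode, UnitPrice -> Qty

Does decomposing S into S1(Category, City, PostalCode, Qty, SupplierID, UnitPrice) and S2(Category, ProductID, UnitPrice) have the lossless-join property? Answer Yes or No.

Yes

S1 ∩ S2 = {Category, UnitPrice}; its closure under F is {Category, ProductID, UnitPrice}.
This includes all of S2, so the common attributes are a superkey of S2 — the join is lossless.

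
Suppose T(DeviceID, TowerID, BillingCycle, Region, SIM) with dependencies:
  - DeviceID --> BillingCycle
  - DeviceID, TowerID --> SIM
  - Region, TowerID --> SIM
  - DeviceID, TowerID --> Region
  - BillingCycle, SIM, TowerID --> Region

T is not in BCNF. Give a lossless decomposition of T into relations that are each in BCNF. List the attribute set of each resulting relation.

Candidate key of the original relation: {DeviceID, TowerID}.
{BillingCycle, DeviceID, Region, SIM, TowerID}: {DeviceID} determines {BillingCycle, DeviceID} here but is not a superkey — split on DeviceID --> BillingCycle, giving {BillingCycle, DeviceID} and {DeviceID, Region, SIM, TowerID}.
{BillingCycle, DeviceID}: every determinant is a superkey — BCNF.
{DeviceID, Region, SIM, TowerID}: {Region, TowerID} determines {Region, SIM, TowerID} here but is not a superkey — split on Region, TowerID --> SIM, giving {Region, SIM, TowerID} and {DeviceID, Region, TowerID}.
{Region, SIM, TowerID}: every determinant is a superkey — BCNF.
{DeviceID, Region, TowerID}: every determinant is a superkey — BCNF.

{BillingCycle, DeviceID}; {DeviceID, Region, TowerID}; {Region, SIM, TowerID}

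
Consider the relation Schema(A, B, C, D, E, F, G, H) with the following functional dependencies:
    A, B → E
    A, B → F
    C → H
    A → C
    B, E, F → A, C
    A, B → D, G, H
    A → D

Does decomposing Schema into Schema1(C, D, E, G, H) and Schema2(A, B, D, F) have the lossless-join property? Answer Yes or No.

The shared attributes are {D} and {D}⁺ = {D}.
Neither Schema1 nor Schema2 is contained in that closure, so the decomposition is lossy.

No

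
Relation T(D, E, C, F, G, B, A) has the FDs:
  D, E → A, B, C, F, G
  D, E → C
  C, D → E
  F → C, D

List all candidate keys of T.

{F}⁺ = {A, B, C, D, E, F, G}, which is every attribute, so {F} is a candidate key.
{C, D}⁺ = {A, B, C, D, E, F, G}, which is every attribute, so {C, D} is a candidate key.
{D, E}⁺ = {A, B, C, D, E, F, G}, which is every attribute, so {D, E} is a candidate key.
No proper subset of any of these is a key, and no other minimal superkey exists.

{C, D}, {D, E}, {F}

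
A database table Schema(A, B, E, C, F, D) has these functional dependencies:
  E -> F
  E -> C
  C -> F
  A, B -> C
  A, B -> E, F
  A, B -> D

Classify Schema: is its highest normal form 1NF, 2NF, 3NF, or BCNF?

2NF

Candidate key: {A, B}. Prime attributes: {A, B}.
E -> F breaks BCNF: {E}⁺ = {C, E, F}, so {E} is not a superkey.
E -> F has non-prime {F} on the right and a non-superkey on the left, so 3NF fails.
Checking every proper subset of each key, none determines a non-prime attribute — 2NF is satisfied.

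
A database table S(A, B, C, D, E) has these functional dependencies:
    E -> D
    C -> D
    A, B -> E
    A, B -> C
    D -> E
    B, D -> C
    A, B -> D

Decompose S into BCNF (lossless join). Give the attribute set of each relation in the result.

Candidate key of the original relation: {A, B}.
Within {A, B, C, D, E}: {E}⁺ ∩ {A, B, C, D, E} = {D, E}, not the whole set, so E -> D violates BCNF; decompose into {D, E} and {A, B, C, E}.
{D, E} has no BCNF violation.
Within {A, B, C, E}: {C}⁺ ∩ {A, B, C, E} = {C, E}, not the whole set, so C -> E violates BCNF; decompose into {C, E} and {A, B, C}.
{C, E} has no BCNF violation.
{A, B, C} has no BCNF violation.

{A, B, C}; {C, E}; {D, E}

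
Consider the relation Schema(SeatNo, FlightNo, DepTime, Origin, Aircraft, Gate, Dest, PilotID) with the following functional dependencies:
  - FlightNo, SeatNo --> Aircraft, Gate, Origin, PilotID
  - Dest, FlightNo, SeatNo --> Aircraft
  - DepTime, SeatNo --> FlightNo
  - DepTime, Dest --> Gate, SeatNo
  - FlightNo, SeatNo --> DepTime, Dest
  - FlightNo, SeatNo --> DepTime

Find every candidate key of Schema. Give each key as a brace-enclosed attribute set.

{DepTime, Dest}, {DepTime, SeatNo}, {FlightNo, SeatNo}

{DepTime, Dest}⁺ = {Aircraft, DepTime, Dest, FlightNo, Gate, Origin, PilotID, SeatNo} — all of the relation — so {DepTime, Dest} is a candidate key.
{DepTime, SeatNo}⁺ = {Aircraft, DepTime, Dest, FlightNo, Gate, Origin, PilotID, SeatNo} — all of the relation — so {DepTime, SeatNo} is a candidate key.
{FlightNo, SeatNo}⁺ = {Aircraft, DepTime, Dest, FlightNo, Gate, Origin, PilotID, SeatNo} — all of the relation — so {FlightNo, SeatNo} is a candidate key.
No proper subset of any of these is a key, and no other minimal superkey exists.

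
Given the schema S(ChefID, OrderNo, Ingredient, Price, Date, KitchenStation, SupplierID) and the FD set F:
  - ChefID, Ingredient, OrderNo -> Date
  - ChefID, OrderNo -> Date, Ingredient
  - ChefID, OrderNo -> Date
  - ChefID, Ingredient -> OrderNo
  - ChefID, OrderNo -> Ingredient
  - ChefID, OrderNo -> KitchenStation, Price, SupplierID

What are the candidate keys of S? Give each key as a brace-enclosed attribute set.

No FD produces {ChefID}, so it must be in every candidate key.
{ChefID, Ingredient} is a candidate key since {ChefID, Ingredient}⁺ = {ChefID, Date, Ingredient, KitchenStation, OrderNo, Price, SupplierID} covers every attribute.
{ChefID, OrderNo} is a candidate key since {ChefID, OrderNo}⁺ = {ChefID, Date, Ingredient, KitchenStation, OrderNo, Price, SupplierID} covers every attribute.
These are minimal and exhaustive — every other superkey contains one of them.

{ChefID, Ingredient}, {ChefID, OrderNo}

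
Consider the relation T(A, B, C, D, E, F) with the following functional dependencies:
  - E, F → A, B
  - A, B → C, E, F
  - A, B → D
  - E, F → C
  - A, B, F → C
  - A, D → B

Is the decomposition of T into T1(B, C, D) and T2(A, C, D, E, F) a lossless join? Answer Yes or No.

No

The shared attributes are {C, D} and {C, D}⁺ = {C, D}.
T1 ⊄ {C, D} and T2 ⊄ {C, D}, so the split is lossy.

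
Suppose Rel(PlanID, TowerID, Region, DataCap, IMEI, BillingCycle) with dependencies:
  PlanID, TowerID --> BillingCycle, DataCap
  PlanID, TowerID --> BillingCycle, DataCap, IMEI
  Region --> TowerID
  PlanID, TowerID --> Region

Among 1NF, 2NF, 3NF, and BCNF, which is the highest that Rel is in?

Candidate keys: {PlanID, Region}, {PlanID, TowerID}. Prime attributes: {PlanID, Region, TowerID}.
For Region --> TowerID we have {Region}⁺ = {Region, TowerID}; {Region} is not a superkey, so BCNF fails.
But every attribute on its right side ({TowerID}) is prime, and the same holds for every other non-superkey FD, so 3NF still holds.

3NF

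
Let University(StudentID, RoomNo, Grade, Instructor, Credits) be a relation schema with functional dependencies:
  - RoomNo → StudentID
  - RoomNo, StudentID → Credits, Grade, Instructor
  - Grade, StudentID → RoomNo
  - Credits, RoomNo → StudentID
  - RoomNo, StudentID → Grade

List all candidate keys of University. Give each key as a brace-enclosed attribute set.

{Grade, StudentID}, {RoomNo}

{RoomNo}⁺ = {Credits, Grade, Instructor, RoomNo, StudentID}, which is every attribute, so {RoomNo} is a candidate key.
{Grade, StudentID}⁺ = {Credits, Grade, Instructor, RoomNo, StudentID}, which is every attribute, so {Grade, StudentID} is a candidate key.
No proper subset of any of these is a key, and no other minimal superkey exists.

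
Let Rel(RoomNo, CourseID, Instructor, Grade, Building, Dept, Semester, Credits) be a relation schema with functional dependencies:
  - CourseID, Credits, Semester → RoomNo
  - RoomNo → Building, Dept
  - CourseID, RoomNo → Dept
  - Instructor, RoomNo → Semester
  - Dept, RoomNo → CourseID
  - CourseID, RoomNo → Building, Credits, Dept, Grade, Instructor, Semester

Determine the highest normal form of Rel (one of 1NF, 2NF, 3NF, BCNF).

Candidate keys: {CourseID, Credits, Semester}, {RoomNo}. Prime attributes: {CourseID, Credits, RoomNo, Semester}.
Every FD has a superkey on the left, so the relation is in BCNF.

BCNF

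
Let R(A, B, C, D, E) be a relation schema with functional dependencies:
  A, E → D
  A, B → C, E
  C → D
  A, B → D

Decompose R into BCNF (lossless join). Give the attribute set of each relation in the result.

{A, B, C, E}; {A, D, E}

Candidate key of the original relation: {A, B}.
In {A, B, C, D, E}, {A, E} is not a superkey ({A, E}⁺ restricted to this set is {A, D, E}), so split on A, E → D into {A, D, E} and {A, B, C, E}.
{A, D, E} is in BCNF.
{A, B, C, E} is in BCNF.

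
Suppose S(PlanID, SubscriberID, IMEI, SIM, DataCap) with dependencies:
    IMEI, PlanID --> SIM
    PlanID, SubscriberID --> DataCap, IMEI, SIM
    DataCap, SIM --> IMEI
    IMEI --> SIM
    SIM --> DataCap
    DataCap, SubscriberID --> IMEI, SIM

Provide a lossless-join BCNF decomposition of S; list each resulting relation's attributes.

Candidate key of the original relation: {PlanID, SubscriberID}.
Within {DataCap, IMEI, PlanID, SIM, SubscriberID}: {IMEI, PlanID}⁺ ∩ {DataCap, IMEI, PlanID, SIM, SubscriberID} = {DataCap, IMEI, PlanID, SIM}, not the whole set, so IMEI, PlanID --> DataCap, SIM violates BCNF; decompose into {DataCap, IMEI, PlanID, SIM} and {IMEI, PlanID, SubscriberID}.
Within {DataCap, IMEI, PlanID, SIM}: {DataCap, SIM}⁺ ∩ {DataCap, IMEI, PlanID, SIM} = {DataCap, IMEI, SIM}, not the whole set, so DataCap, SIM --> IMEI violates BCNF; decompose into {DataCap, IMEI, SIM} and {DataCap, PlanID, SIM}.
{DataCap, IMEI, SIM} has no BCNF violation.
Within {DataCap, PlanID, SIM}: {SIM}⁺ ∩ {DataCap, PlanID, SIM} = {DataCap, SIM}, not the whole set, so SIM --> DataCap violates BCNF; decompose into {DataCap, SIM} and {PlanID, SIM}.
{DataCap, SIM} has no BCNF violation.
{PlanID, SIM} has no BCNF violation.
{IMEI, PlanID, SubscriberID} has no BCNF violation.

{DataCap, IMEI, SIM}; {IMEI, PlanID, SubscriberID}; {PlanID, SIM}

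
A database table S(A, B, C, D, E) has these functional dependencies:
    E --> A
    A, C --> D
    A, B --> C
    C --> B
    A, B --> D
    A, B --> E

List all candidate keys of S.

{A, B}, {A, C}, {B, E}, {C, E}

Closure of {A, B} is {A, B, C, D, E}, the whole schema; {A, B} is a candidate key.
Closure of {A, C} is {A, B, C, D, E}, the whole schema; {A, C} is a candidate key.
Closure of {B, E} is {A, B, C, D, E}, the whole schema; {B, E} is a candidate key.
Closure of {C, E} is {A, B, C, D, E}, the whole schema; {C, E} is a candidate key.
No proper subset of any of these is a key, and no other minimal superkey exists.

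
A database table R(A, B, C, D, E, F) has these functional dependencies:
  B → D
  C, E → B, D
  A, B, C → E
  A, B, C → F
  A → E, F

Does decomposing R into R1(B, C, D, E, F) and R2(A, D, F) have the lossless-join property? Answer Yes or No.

No

The shared attributes are {D, F} and {D, F}⁺ = {D, F}.
The closure covers neither R1 nor R2 entirely; the join is not lossless.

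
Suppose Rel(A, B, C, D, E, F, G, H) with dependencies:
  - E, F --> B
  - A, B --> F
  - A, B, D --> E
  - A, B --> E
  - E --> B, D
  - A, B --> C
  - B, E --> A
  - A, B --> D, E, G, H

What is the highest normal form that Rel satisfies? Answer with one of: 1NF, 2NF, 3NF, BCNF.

Candidate keys: {A, B}, {E}. Prime attributes: {A, B, E}.
Every FD has a superkey on the left, so the relation is in BCNF.

BCNF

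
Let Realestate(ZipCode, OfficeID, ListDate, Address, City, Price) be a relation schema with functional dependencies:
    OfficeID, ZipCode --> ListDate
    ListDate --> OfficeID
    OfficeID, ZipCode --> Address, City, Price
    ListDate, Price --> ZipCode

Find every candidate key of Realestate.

{ListDate, Price}⁺ = {Address, City, ListDate, OfficeID, Price, ZipCode} — all of the relation — so {ListDate, Price} is a candidate key.
{ListDate, ZipCode}⁺ = {Address, City, ListDate, OfficeID, Price, ZipCode} — all of the relation — so {ListDate, ZipCode} is a candidate key.
{OfficeID, ZipCode}⁺ = {Address, City, ListDate, OfficeID, Price, ZipCode} — all of the relation — so {OfficeID, ZipCode} is a candidate key.
Any other superkey properly contains one of these, so there are no further candidate keys.

{ListDate, Price}, {ListDate, ZipCode}, {OfficeID, ZipCode}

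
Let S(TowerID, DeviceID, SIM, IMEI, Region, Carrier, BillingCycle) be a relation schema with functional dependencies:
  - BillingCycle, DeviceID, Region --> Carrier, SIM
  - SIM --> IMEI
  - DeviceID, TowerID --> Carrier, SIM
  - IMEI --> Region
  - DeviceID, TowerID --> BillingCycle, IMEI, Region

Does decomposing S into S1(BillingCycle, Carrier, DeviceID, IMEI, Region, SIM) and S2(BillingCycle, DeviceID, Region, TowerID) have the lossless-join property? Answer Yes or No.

Yes

The shared attributes are {BillingCycle, DeviceID, Region} and {BillingCycle, DeviceID, Region}⁺ = {BillingCycle, Carrier, DeviceID, IMEI, Region, SIM}.
This includes all of S1, so the common attributes are a superkey of S1 — the join is lossless.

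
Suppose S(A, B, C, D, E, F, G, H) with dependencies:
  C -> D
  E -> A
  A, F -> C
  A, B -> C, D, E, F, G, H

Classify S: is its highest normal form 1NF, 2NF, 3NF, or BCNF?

2NF

Candidate keys: {A, B}, {B, E}. Prime attributes: {A, B, E}.
C -> D: {C}⁺ = {C, D}, which is not all of the attributes, so the left side is not a superkey — BCNF is violated.
C -> D determines the non-prime attribute {D} from a non-superkey — 3NF is violated.
No proper subset of a key has a non-prime attribute in its closure, so there is no partial dependency; 2NF holds.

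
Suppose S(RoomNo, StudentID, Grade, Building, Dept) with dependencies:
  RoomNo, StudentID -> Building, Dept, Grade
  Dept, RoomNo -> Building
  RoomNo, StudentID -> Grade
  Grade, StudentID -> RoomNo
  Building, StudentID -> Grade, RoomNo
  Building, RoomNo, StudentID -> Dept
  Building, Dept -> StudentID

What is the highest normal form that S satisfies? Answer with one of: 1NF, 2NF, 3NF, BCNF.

BCNF

Candidate keys: {Building, Dept}, {Building, StudentID}, {Dept, RoomNo}, {Grade, StudentID}, {RoomNo, StudentID}. Prime attributes: {Building, Dept, Grade, RoomNo, StudentID}.
Each dependency's left side is a superkey — BCNF holds.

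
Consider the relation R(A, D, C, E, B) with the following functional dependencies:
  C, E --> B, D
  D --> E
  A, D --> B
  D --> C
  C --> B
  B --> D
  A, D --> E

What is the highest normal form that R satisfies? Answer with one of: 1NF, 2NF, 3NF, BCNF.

Candidate keys: {A, B}, {A, C}, {A, D}. Prime attributes: {A, B, C, D}.
For C, E --> B, D we have {C, E}⁺ = {B, C, D, E}; {C, E} is not a superkey, so BCNF fails.
D --> E determines the non-prime attribute {E} from a non-superkey — 3NF is violated.
The proper key subset {B} of {A, B} determines non-prime {E}, so the relation is not even in 2NF.

1NF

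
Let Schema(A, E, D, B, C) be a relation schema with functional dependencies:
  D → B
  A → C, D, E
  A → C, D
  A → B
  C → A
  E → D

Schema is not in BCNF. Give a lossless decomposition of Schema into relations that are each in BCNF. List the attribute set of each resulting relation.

{A, C, E}; {B, D}; {D, E}

Candidate keys of the original relation: {A}, {C}.
Within {A, B, C, D, E}: {D}⁺ ∩ {A, B, C, D, E} = {B, D}, not the whole set, so D → B violates BCNF; decompose into {B, D} and {A, C, D, E}.
{B, D}: every determinant is a superkey — BCNF.
Within {A, C, D, E}: {E}⁺ ∩ {A, C, D, E} = {D, E}, not the whole set, so E → D violates BCNF; decompose into {D, E} and {A, C, E}.
{D, E}: every determinant is a superkey — BCNF.
{A, C, E}: every determinant is a superkey — BCNF.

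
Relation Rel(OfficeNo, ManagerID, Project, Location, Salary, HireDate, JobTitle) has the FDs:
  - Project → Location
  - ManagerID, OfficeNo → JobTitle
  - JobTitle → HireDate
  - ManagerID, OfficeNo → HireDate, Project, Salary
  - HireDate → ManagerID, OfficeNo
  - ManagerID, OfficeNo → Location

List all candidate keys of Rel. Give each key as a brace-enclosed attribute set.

{HireDate} is a candidate key since {HireDate}⁺ = {HireDate, JobTitle, Location, ManagerID, OfficeNo, Project, Salary} covers every attribute.
{JobTitle} is a candidate key since {JobTitle}⁺ = {HireDate, JobTitle, Location, ManagerID, OfficeNo, Project, Salary} covers every attribute.
{ManagerID, OfficeNo} is a candidate key since {ManagerID, OfficeNo}⁺ = {HireDate, JobTitle, Location, ManagerID, OfficeNo, Project, Salary} covers every attribute.
Any other superkey properly contains one of these, so there are no further candidate keys.

{HireDate}, {JobTitle}, {ManagerID, OfficeNo}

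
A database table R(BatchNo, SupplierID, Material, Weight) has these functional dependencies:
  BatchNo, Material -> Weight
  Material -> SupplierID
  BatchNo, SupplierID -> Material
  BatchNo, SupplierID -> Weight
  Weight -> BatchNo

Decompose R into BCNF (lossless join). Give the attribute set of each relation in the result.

{BatchNo, Weight}; {Material, SupplierID}; {Material, Weight}

Candidate keys of the original relation: {BatchNo, Material}, {BatchNo, SupplierID}, {Material, Weight}, {SupplierID, Weight}.
{BatchNo, Material, SupplierID, Weight}: {Material} determines {Material, SupplierID} here but is not a superkey — split on Material -> SupplierID, giving {Material, SupplierID} and {BatchNo, Material, Weight}.
{Material, SupplierID} has no BCNF violation.
{BatchNo, Material, Weight}: {Weight} determines {BatchNo, Weight} here but is not a superkey — split on Weight -> BatchNo, giving {BatchNo, Weight} and {Material, Weight}.
{BatchNo, Weight} has no BCNF violation.
{Material, Weight} has no BCNF violation.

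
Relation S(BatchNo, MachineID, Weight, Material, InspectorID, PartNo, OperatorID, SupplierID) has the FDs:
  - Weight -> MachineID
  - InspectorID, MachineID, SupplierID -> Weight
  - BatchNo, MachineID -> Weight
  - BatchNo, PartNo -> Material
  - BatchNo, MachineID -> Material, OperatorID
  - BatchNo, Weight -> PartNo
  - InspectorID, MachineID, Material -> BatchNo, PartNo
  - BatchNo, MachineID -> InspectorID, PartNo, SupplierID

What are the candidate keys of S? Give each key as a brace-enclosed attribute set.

{BatchNo, MachineID}⁺ = {BatchNo, InspectorID, MachineID, Material, OperatorID, PartNo, SupplierID, Weight}, which is every attribute, so {BatchNo, MachineID} is a candidate key.
{BatchNo, Weight}⁺ = {BatchNo, InspectorID, MachineID, Material, OperatorID, PartNo, SupplierID, Weight}, which is every attribute, so {BatchNo, Weight} is a candidate key.
{InspectorID, MachineID, Material}⁺ = {BatchNo, InspectorID, MachineID, Material, OperatorID, PartNo, SupplierID, Weight}, which is every attribute, so {InspectorID, MachineID, Material} is a candidate key.
{InspectorID, Material, Weight}⁺ = {BatchNo, InspectorID, MachineID, Material, OperatorID, PartNo, SupplierID, Weight}, which is every attribute, so {InspectorID, Material, Weight} is a candidate key.
Any other superkey properly contains one of these, so there are no further candidate keys.

{BatchNo, MachineID}, {BatchNo, Weight}, {InspectorID, MachineID, Material}, {InspectorID, Material, Weight}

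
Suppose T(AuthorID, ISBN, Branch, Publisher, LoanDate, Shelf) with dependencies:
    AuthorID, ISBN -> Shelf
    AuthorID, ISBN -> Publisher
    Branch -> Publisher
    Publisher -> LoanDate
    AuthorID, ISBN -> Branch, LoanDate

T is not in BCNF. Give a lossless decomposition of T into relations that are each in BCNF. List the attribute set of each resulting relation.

{AuthorID, Branch, ISBN, Shelf}; {Branch, Publisher}; {LoanDate, Publisher}

Candidate key of the original relation: {AuthorID, ISBN}.
Within {AuthorID, Branch, ISBN, LoanDate, Publisher, Shelf}: {Branch}⁺ ∩ {AuthorID, Branch, ISBN, LoanDate, Publisher, Shelf} = {Branch, LoanDate, Publisher}, not the whole set, so Branch -> LoanDate, Publisher violates BCNF; decompose into {Branch, LoanDate, Publisher} and {AuthorID, Branch, ISBN, Shelf}.
Within {Branch, LoanDate, Publisher}: {Publisher}⁺ ∩ {Branch, LoanDate, Publisher} = {LoanDate, Publisher}, not the whole set, so Publisher -> LoanDate violates BCNF; decompose into {LoanDate, Publisher} and {Branch, Publisher}.
{LoanDate, Publisher} has no BCNF violation.
{Branch, Publisher} has no BCNF violation.
{AuthorID, Branch, ISBN, Shelf} has no BCNF violation.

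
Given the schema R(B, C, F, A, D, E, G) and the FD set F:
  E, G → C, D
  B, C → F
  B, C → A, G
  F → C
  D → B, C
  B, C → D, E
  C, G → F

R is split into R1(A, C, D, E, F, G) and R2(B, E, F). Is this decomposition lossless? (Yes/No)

No

R1 ∩ R2 = {E, F}; its closure under F is {C, E, F}.
Neither R1 nor R2 is contained in that closure, so the decomposition is lossy.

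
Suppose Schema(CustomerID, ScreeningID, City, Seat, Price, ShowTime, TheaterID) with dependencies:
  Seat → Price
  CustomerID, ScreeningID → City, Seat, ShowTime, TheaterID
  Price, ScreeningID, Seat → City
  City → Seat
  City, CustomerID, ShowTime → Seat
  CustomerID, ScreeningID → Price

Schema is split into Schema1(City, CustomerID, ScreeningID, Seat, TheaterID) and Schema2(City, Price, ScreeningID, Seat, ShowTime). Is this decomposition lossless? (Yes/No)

No

The shared attributes are {City, ScreeningID, Seat} and {City, ScreeningID, Seat}⁺ = {City, Price, ScreeningID, Seat}.
Neither Schema1 nor Schema2 is contained in that closure, so the decomposition is lossy.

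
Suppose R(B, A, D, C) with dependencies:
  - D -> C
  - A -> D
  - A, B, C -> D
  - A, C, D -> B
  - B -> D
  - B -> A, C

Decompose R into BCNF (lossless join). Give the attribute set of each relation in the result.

Candidate keys of the original relation: {A}, {B}.
Within {A, B, C, D}: {D}⁺ ∩ {A, B, C, D} = {C, D}, not the whole set, so D -> C violates BCNF; decompose into {C, D} and {A, B, D}.
{C, D} has no BCNF violation.
{A, B, D} has no BCNF violation.

{A, B, D}; {C, D}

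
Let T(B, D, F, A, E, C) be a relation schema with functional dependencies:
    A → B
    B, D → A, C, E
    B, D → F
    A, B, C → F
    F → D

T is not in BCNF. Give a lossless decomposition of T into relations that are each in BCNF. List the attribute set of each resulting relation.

Candidate keys of the original relation: {A, C}, {A, D}, {A, F}, {B, D}, {B, F}.
In {A, B, C, D, E, F}, {A} is not a superkey ({A}⁺ restricted to this set is {A, B}), so split on A → B into {A, B} and {A, C, D, E, F}.
{A, B} has no BCNF violation.
In {A, C, D, E, F}, {F} is not a superkey ({F}⁺ restricted to this set is {D, F}), so split on F → D into {D, F} and {A, C, E, F}.
{D, F} has no BCNF violation.
{A, C, E, F} has no BCNF violation.

{A, B}; {A, C, E, F}; {D, F}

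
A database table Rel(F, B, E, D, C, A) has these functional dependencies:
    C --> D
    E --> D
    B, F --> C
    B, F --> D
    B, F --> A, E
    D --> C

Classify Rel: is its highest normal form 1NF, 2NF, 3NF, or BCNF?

2NF

Candidate key: {B, F}. Prime attributes: {B, F}.
For C --> D we have {C}⁺ = {C, D}; {C} is not a superkey, so BCNF fails.
C --> D determines the non-prime attribute {D} from a non-superkey — 3NF is violated.
No non-prime attribute depends on a proper subset of any candidate key, so 2NF holds.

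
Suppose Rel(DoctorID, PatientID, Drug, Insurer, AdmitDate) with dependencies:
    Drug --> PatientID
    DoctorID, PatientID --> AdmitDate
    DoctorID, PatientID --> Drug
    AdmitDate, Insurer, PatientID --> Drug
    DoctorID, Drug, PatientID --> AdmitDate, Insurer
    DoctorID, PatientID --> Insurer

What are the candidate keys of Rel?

{DoctorID, Drug}, {DoctorID, PatientID}

{DoctorID} never appears on the right of any FD, so every key must include it.
{DoctorID, Drug} is a candidate key since {DoctorID, Drug}⁺ = {AdmitDate, DoctorID, Drug, Insurer, PatientID} covers every attribute.
{DoctorID, PatientID} is a candidate key since {DoctorID, PatientID}⁺ = {AdmitDate, DoctorID, Drug, Insurer, PatientID} covers every attribute.
Any other superkey properly contains one of these, so there are no further candidate keys.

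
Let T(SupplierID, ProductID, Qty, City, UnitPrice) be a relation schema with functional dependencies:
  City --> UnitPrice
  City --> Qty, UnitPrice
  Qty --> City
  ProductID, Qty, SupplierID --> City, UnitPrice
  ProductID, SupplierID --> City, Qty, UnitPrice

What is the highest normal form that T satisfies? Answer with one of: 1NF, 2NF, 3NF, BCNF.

2NF

Candidate key: {ProductID, SupplierID}. Prime attributes: {ProductID, SupplierID}.
For City --> UnitPrice we have {City}⁺ = {City, Qty, UnitPrice}; {City} is not a superkey, so BCNF fails.
City --> UnitPrice has non-prime {UnitPrice} on the right and a non-superkey on the left, so 3NF fails.
No proper subset of a key has a non-prime attribute in its closure, so there is no partial dependency; 2NF holds.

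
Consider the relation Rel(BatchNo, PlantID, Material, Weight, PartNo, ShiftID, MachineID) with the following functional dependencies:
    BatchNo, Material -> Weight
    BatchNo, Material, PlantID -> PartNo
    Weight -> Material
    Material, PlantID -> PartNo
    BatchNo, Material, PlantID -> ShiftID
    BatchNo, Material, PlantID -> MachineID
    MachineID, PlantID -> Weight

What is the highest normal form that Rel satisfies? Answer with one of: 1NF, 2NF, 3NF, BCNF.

1NF

Candidate keys: {BatchNo, MachineID, PlantID}, {BatchNo, Material, PlantID}, {BatchNo, PlantID, Weight}. Prime attributes: {BatchNo, MachineID, Material, PlantID, Weight}.
BatchNo, Material -> Weight breaks BCNF: {BatchNo, Material}⁺ = {BatchNo, Material, Weight}, so {BatchNo, Material} is not a superkey.
Material, PlantID -> PartNo has non-prime {PartNo} on the right and a non-superkey on the left, so 3NF fails.
{MachineID, PlantID} is a proper subset of the key {BatchNo, MachineID, PlantID}, and {MachineID, PlantID}⁺ contains the non-prime attribute {PartNo} — a partial dependency, so 2NF is violated.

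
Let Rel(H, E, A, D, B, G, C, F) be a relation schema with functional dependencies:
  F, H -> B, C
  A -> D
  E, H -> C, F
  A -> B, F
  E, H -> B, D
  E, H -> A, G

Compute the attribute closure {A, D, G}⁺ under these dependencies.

{A, B, D, F, G}

Start with {A, D, G}.
A -> B, F applies; add {B, F} → now {A, B, D, F, G}.
No further FD applies.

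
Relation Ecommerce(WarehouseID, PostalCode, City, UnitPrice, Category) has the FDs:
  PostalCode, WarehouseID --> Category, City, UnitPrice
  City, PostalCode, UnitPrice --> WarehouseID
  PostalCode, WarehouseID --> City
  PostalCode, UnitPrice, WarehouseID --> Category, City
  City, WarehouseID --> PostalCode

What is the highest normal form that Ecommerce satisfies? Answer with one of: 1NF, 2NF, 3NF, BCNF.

BCNF

Candidate keys: {City, PostalCode, UnitPrice}, {City, WarehouseID}, {PostalCode, WarehouseID}. Prime attributes: {City, PostalCode, UnitPrice, WarehouseID}.
Every FD has a superkey on the left, so the relation is in BCNF.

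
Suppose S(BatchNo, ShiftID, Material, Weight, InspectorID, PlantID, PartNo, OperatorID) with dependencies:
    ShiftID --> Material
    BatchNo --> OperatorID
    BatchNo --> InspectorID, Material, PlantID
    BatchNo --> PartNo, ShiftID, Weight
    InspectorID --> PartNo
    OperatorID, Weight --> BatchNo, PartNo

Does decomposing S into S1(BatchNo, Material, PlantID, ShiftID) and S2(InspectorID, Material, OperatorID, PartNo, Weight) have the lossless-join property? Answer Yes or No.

No

Common attributes: {Material}; their closure is {Material}.
S1 ⊄ {Material} and S2 ⊄ {Material}, so the split is lossy.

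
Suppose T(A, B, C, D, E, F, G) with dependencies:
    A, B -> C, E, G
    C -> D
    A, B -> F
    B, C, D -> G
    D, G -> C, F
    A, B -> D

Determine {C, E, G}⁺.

{C, D, E, F, G}

Start with {C, E, G}.
C -> D applies; add {D} → now {C, D, E, G}.
D, G -> C, F applies; add {F} → now {C, D, E, F, G}.
No further FD applies.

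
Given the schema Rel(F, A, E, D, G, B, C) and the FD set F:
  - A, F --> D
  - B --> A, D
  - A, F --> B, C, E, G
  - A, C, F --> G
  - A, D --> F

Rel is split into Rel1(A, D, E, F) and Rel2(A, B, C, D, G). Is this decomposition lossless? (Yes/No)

Yes

Common attributes: {A, D}; their closure is {A, B, C, D, E, F, G}.
Since Rel1 ⊆ {A, B, C, D, E, F, G}, the intersection is a superkey of Rel1; the decomposition is lossless.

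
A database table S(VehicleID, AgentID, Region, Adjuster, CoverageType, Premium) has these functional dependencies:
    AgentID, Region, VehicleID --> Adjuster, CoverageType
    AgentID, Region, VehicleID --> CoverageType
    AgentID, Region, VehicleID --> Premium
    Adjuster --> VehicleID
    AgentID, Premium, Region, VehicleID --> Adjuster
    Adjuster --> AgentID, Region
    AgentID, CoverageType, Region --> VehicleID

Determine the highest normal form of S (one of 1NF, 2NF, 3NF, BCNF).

BCNF

Candidate keys: {Adjuster}, {AgentID, CoverageType, Region}, {AgentID, Region, VehicleID}. Prime attributes: {Adjuster, AgentID, CoverageType, Region, VehicleID}.
Every FD has a superkey on the left, so the relation is in BCNF.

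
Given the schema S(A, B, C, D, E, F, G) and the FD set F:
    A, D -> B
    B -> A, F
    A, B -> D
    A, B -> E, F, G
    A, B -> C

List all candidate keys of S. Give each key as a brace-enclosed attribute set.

{B}⁺ = {A, B, C, D, E, F, G}, which is every attribute, so {B} is a candidate key.
{A, D}⁺ = {A, B, C, D, E, F, G}, which is every attribute, so {A, D} is a candidate key.
Any other superkey properly contains one of these, so there are no further candidate keys.

{A, D}, {B}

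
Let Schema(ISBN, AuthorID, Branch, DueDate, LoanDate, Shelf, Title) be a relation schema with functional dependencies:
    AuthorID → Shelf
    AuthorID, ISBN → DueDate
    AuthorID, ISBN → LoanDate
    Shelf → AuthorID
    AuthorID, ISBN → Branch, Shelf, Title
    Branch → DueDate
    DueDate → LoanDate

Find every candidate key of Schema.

No FD produces {ISBN}, so it must be in every candidate key.
{AuthorID, ISBN}⁺ = {AuthorID, Branch, DueDate, ISBN, LoanDate, Shelf, Title} — all of the relation — so {AuthorID, ISBN} is a candidate key.
{ISBN, Shelf}⁺ = {AuthorID, Branch, DueDate, ISBN, LoanDate, Shelf, Title} — all of the relation — so {ISBN, Shelf} is a candidate key.
Any other superkey properly contains one of these, so there are no further candidate keys.

{AuthorID, ISBN}, {ISBN, Shelf}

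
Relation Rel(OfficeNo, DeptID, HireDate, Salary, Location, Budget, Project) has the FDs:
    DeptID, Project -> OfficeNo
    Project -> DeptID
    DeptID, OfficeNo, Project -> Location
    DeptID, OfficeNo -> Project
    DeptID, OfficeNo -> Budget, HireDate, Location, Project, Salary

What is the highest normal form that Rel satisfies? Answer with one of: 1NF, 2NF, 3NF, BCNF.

BCNF

Candidate keys: {DeptID, OfficeNo}, {Project}. Prime attributes: {DeptID, OfficeNo, Project}.
The left-hand side of every FD is a superkey, so BCNF is satisfied.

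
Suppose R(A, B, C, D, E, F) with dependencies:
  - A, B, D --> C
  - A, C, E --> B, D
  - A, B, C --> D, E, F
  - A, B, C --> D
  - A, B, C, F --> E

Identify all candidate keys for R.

No FD produces {A}, so it must be in every candidate key.
Closure of {A, B, C} is {A, B, C, D, E, F}, the whole schema; {A, B, C} is a candidate key.
Closure of {A, B, D} is {A, B, C, D, E, F}, the whole schema; {A, B, D} is a candidate key.
Closure of {A, C, E} is {A, B, C, D, E, F}, the whole schema; {A, C, E} is a candidate key.
No proper subset of any of these is a key, and no other minimal superkey exists.

{A, B, C}, {A, B, D}, {A, C, E}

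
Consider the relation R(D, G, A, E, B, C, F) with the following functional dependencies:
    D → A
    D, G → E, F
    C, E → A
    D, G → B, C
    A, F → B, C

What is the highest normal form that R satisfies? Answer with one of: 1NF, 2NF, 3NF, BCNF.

1NF

Candidate key: {D, G}. Prime attributes: {D, G}.
D → A breaks BCNF: {D}⁺ = {A, D}, so {D} is not a superkey.
D → A has non-prime {A} on the right and a non-superkey on the left, so 3NF fails.
Since {D} ⊂ {D, G} and {D}⁺ ⊇ {A} with {A} non-prime, there is a partial dependency; 2NF fails.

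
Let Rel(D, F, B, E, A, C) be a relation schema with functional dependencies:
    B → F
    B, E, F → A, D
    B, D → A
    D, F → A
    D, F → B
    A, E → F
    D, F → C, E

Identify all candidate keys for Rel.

{A, D, E}, {B, D}, {B, E}, {D, F}

Closure of {B, D} is {A, B, C, D, E, F}, the whole schema; {B, D} is a candidate key.
Closure of {B, E} is {A, B, C, D, E, F}, the whole schema; {B, E} is a candidate key.
Closure of {D, F} is {A, B, C, D, E, F}, the whole schema; {D, F} is a candidate key.
Closure of {A, D, E} is {A, B, C, D, E, F}, the whole schema; {A, D, E} is a candidate key.
These are minimal and exhaustive — every other superkey contains one of them.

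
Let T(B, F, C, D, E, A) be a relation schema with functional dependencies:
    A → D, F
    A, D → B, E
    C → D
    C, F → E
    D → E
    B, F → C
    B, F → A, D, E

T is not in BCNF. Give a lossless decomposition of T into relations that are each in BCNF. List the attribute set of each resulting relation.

{A, B, C, F}; {C, D}; {D, E}

Candidate keys of the original relation: {A}, {B, F}.
In {A, B, C, D, E, F}, {C} is not a superkey ({C}⁺ restricted to this set is {C, D, E}), so split on C → D, E into {C, D, E} and {A, B, C, F}.
In {C, D, E}, {D} is not a superkey ({D}⁺ restricted to this set is {D, E}), so split on D → E into {D, E} and {C, D}.
{D, E}: every determinant is a superkey — BCNF.
{C, D}: every determinant is a superkey — BCNF.
{A, B, C, F}: every determinant is a superkey — BCNF.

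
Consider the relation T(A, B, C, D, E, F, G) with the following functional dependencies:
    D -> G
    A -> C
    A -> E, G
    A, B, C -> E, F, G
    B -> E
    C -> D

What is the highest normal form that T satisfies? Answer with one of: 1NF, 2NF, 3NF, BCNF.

1NF

Candidate key: {A, B}. Prime attributes: {A, B}.
For D -> G we have {D}⁺ = {D, G}; {D} is not a superkey, so BCNF fails.
Because {G} is non-prime and the left side of D -> G is not a superkey, the relation is not in 3NF.
{A} is a proper subset of the key {A, B}, and {A}⁺ contains the non-prime attributes {C, D, E, G} — a partial dependency, so 2NF is violated.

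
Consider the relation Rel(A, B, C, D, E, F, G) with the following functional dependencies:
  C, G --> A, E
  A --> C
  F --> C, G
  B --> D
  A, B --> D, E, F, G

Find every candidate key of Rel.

{B} never appears on the right of any FD, so every key must include it.
Closure of {A, B} is {A, B, C, D, E, F, G}, the whole schema; {A, B} is a candidate key.
Closure of {B, F} is {A, B, C, D, E, F, G}, the whole schema; {B, F} is a candidate key.
Closure of {B, C, G} is {A, B, C, D, E, F, G}, the whole schema; {B, C, G} is a candidate key.
Any other superkey properly contains one of these, so there are no further candidate keys.

{A, B}, {B, C, G}, {B, F}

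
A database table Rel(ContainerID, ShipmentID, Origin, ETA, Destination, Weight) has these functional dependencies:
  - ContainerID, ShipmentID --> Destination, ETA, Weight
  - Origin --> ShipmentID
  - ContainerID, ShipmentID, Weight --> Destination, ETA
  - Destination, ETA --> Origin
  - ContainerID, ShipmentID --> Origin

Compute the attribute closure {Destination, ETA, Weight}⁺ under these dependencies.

{Destination, ETA, Origin, ShipmentID, Weight}

Start with {Destination, ETA, Weight}.
Destination, ETA --> Origin applies; add {Origin} → now {Destination, ETA, Origin, Weight}.
Origin --> ShipmentID applies; add {ShipmentID} → now {Destination, ETA, Origin, ShipmentID, Weight}.
No further FD applies.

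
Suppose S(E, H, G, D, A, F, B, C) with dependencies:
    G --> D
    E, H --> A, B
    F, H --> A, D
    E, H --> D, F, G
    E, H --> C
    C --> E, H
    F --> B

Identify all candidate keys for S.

Closure of {C} is {A, B, C, D, E, F, G, H}, the whole schema; {C} is a candidate key.
Closure of {E, H} is {A, B, C, D, E, F, G, H}, the whole schema; {E, H} is a candidate key.
Any other superkey properly contains one of these, so there are no further candidate keys.

{C}, {E, H}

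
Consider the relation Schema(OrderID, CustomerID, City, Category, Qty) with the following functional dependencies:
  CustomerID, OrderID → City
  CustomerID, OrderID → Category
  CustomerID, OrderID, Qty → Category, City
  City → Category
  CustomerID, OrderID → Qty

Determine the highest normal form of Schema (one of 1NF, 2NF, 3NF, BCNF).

Candidate key: {CustomerID, OrderID}. Prime attributes: {CustomerID, OrderID}.
For City → Category we have {City}⁺ = {Category, City}; {City} is not a superkey, so BCNF fails.
City → Category determines the non-prime attribute {Category} from a non-superkey — 3NF is violated.
Checking every proper subset of each key, none determines a non-prime attribute — 2NF is satisfied.

2NF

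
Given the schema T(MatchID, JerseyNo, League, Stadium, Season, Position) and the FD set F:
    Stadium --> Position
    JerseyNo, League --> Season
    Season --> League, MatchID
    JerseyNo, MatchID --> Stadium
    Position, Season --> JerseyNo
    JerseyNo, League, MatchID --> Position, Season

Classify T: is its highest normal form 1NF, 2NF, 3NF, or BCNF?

1NF

Candidate keys: {JerseyNo, League}, {JerseyNo, Season}, {Position, Season}, {Season, Stadium}. Prime attributes: {JerseyNo, League, Position, Season, Stadium}.
For Stadium --> Position we have {Stadium}⁺ = {Position, Stadium}; {Stadium} is not a superkey, so BCNF fails.
Because {MatchID} is non-prime and the left side of Season --> League, MatchID is not a superkey, the relation is not in 3NF.
{Season} is a proper subset of the key {JerseyNo, Season}, and {Season}⁺ contains the non-prime attribute {MatchID} — a partial dependency, so 2NF is violated.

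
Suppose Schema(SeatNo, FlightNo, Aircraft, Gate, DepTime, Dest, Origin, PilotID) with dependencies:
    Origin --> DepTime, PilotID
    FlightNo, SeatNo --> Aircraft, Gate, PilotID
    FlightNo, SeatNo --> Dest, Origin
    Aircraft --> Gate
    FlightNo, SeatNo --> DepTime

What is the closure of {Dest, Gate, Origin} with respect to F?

{DepTime, Dest, Gate, Origin, PilotID}

Start with {Dest, Gate, Origin}.
Origin --> DepTime, PilotID applies; add {DepTime, PilotID} → now {DepTime, Dest, Gate, Origin, PilotID}.
No further FD applies.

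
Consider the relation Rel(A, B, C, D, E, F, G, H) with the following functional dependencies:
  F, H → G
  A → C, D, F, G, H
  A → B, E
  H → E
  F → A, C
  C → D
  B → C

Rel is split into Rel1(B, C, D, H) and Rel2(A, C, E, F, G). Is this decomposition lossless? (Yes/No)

Rel1 ∩ Rel2 = {C}; its closure under F is {C, D}.
Rel1 ⊄ {C, D} and Rel2 ⊄ {C, D}, so the split is lossy.

No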